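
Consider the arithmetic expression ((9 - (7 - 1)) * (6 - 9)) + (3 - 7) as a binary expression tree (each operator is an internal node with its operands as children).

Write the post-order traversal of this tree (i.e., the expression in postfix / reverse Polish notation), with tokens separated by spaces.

9 7 1 - - 6 9 - * 3 7 - +

Post-order on an expression tree gives postfix notation: for each operator, emit left operand, right operand, then the operator.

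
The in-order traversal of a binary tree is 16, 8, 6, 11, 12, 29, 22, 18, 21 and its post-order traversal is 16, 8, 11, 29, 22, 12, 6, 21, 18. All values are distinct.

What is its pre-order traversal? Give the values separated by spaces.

18 6 8 16 12 11 22 29 21

The last element of post-order is the root; it splits in-order into left and right subtrees.
Root 18: left subtree has 7 nodes {16, 8, 6, 11, 12, 29, 22}, right has 1 {21}.
  Root 6: left subtree has 2 nodes {16, 8}, right has 4 {11, 12, 29, 22}.
    Root 8: left subtree has 1 node {16}, right has 0 { }.
    Root 12: left subtree has 1 node {11}, right has 2 {29, 22}.
      Root 22: left subtree has 1 node {29}, right has 0 { }.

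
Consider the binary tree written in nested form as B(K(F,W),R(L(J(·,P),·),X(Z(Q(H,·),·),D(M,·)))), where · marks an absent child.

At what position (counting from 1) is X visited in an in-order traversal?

12

In-order visits the left subtree, then the node, then the right subtree.
At B: go left to K.
  At K: go left to F.
    F is a leaf — visit F.
  Visit K.
  At K: go right to W.
    W is a leaf — visit W.
Visit B.
At B: go right to R.
  At R: go left to L.
    At L: go left to J.
      At J: no left child.
      Visit J.
      At J: go right to P.
        P is a leaf — visit P.
    Visit L.
    At L: no right child.
  Visit R.
  At R: go right to X.
    At X: go left to Z.
      At Z: go left to Q.
        At Q: go left to H.
          H is a leaf — visit H.
        Visit Q.
        At Q: no right child.
      Visit Z.
      At Z: no right child.
    Visit X.
    At X: go right to D.
      At D: go left to M.
        M is a leaf — visit M.
      Visit D.
      At D: no right child.
Full in-order sequence: F, K, W, B, J, P, L, R, H, Q, Z, X, M, D.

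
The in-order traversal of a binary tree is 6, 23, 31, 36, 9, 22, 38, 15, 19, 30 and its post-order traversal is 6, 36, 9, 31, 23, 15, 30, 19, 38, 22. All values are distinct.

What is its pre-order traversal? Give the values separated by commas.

The last element of post-order is the root; it splits in-order into left and right subtrees.
Root 22: left subtree has 5 nodes {6, 23, 31, 36, 9}, right has 4 {38, 15, 19, 30}.
  Root 23: left subtree has 1 node {6}, right has 3 {31, 36, 9}.
    Root 31: left subtree has 0 nodes { }, right has 2 {36, 9}.
      Root 9: left subtree has 1 node {36}, right has 0 { }.
  Root 38: left subtree has 0 nodes { }, right has 3 {15, 19, 30}.
    Root 19: left subtree has 1 node {15}, right has 1 {30}.

22, 23, 6, 31, 9, 36, 38, 19, 15, 30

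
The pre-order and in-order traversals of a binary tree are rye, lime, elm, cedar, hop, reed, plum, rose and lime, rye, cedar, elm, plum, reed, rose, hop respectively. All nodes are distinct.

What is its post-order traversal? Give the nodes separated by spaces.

The first element of pre-order is the root; it splits in-order into left and right subtrees.
Root rye: left subtree has 1 node {lime}, right has 6 {cedar, elm, plum, reed, rose, hop}.
  Root elm: left subtree has 1 node {cedar}, right has 4 {plum, reed, rose, hop}.
    Root hop: left subtree has 3 nodes {plum, reed, rose}, right has 0 { }.
      Root reed: left subtree has 1 node {plum}, right has 1 {rose}.

lime cedar plum rose reed hop elm rye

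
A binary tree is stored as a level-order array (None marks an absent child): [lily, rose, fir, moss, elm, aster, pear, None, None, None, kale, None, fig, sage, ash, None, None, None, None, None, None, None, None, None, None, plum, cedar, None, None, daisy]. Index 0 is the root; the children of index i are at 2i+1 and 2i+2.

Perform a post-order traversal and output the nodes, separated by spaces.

moss kale elm rose plum cedar fig aster sage daisy ash pear fir lily

Post-order visits the left subtree, then the right subtree, then the node.
At lily: go left to rose.
  At rose: go left to moss.
    moss is a leaf — visit moss.
  At rose: go right to elm.
    At elm: no left child.
    At elm: go right to kale.
      kale is a leaf — visit kale.
    Visit elm.
  Visit rose.
At lily: go right to fir.
  At fir: go left to aster.
    At aster: no left child.
    At aster: go right to fig.
      At fig: go left to plum.
        plum is a leaf — visit plum.
      At fig: go right to cedar.
        cedar is a leaf — visit cedar.
      Visit fig.
    Visit aster.
  At fir: go right to pear.
    At pear: go left to sage.
      sage is a leaf — visit sage.
    At pear: go right to ash.
      At ash: go left to daisy.
        daisy is a leaf — visit daisy.
      At ash: no right child.
      Visit ash.
    Visit pear.
  Visit fir.
Visit lily.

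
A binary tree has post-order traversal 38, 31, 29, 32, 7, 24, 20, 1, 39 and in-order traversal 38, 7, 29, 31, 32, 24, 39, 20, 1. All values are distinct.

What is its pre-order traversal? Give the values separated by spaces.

The last element of post-order is the root; it splits in-order into left and right subtrees.
Root 39: left subtree has 6 nodes {38, 7, 29, 31, 32, 24}, right has 2 {20, 1}.
  Root 24: left subtree has 5 nodes {38, 7, 29, 31, 32}, right has 0 { }.
    Root 7: left subtree has 1 node {38}, right has 3 {29, 31, 32}.
      Root 32: left subtree has 2 nodes {29, 31}, right has 0 { }.
        Root 29: left subtree has 0 nodes { }, right has 1 {31}.
  Root 1: left subtree has 1 node {20}, right has 0 { }.

39 24 7 38 32 29 31 1 20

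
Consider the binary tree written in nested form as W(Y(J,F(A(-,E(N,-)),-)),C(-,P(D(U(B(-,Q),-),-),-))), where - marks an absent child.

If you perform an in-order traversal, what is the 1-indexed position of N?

In-order visits the left subtree, then the node, then the right subtree.
At W: go left to Y.
  At Y: go left to J.
    J is a leaf — visit J.
  Visit Y.
  At Y: go right to F.
    At F: go left to A.
      At A: no left child.
      Visit A.
      At A: go right to E.
        At E: go left to N.
          N is a leaf — visit N.
        Visit E.
        At E: no right child.
    Visit F.
    At F: no right child.
Visit W.
At W: go right to C.
  At C: no left child.
  Visit C.
  At C: go right to P.
    At P: go left to D.
      At D: go left to U.
        At U: go left to B.
          At B: no left child.
          Visit B.
          At B: go right to Q.
            Q is a leaf — visit Q.
        Visit U.
        At U: no right child.
      Visit D.
      At D: no right child.
    Visit P.
    At P: no right child.
Full in-order sequence: J, Y, A, N, E, F, W, C, B, Q, U, D, P.

4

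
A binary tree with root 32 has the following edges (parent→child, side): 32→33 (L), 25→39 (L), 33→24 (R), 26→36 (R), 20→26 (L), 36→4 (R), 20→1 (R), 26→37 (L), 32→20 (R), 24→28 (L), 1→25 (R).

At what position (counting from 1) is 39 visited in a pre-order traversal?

12

Pre-order visits the node, then its left subtree, then its right subtree.
Visit 32.
At 32: go left to 33.
  Visit 33.
  At 33: no left child.
  At 33: go right to 24.
    Visit 24.
    At 24: go left to 28.
      28 is a leaf — visit 28.
    At 24: no right child.
At 32: go right to 20.
  Visit 20.
  At 20: go left to 26.
    Visit 26.
    At 26: go left to 37.
      37 is a leaf — visit 37.
    At 26: go right to 36.
      Visit 36.
      At 36: no left child.
      At 36: go right to 4.
        4 is a leaf — visit 4.
  At 20: go right to 1.
    Visit 1.
    At 1: no left child.
    At 1: go right to 25.
      Visit 25.
      At 25: go left to 39.
        39 is a leaf — visit 39.
      At 25: no right child.
Full pre-order sequence: 32, 33, 24, 28, 20, 26, 37, 36, 4, 1, 25, 39.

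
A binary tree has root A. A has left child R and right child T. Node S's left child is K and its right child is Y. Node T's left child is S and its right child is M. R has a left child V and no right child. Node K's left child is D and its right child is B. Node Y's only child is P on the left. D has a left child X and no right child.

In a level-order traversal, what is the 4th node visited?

V

Level-order visits nodes level by level from the root, left to right within each level.
Level 0: A
Level 1: R, T
Level 2: V, S, M
Level 3: K, Y
Level 4: D, B, P
Level 5: X
Full level-order sequence: A, R, T, V, S, M, K, Y, D, B, P, X.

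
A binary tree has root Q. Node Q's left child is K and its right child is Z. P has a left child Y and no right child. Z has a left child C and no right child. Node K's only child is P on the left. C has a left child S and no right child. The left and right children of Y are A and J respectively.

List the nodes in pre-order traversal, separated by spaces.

Pre-order visits the node, then its left subtree, then its right subtree.
Visit Q.
At Q: go left to K.
  Visit K.
  At K: go left to P.
    Visit P.
    At P: go left to Y.
      Visit Y.
      At Y: go left to A.
        A is a leaf — visit A.
      At Y: go right to J.
        J is a leaf — visit J.
    At P: no right child.
  At K: no right child.
At Q: go right to Z.
  Visit Z.
  At Z: go left to C.
    Visit C.
    At C: go left to S.
      S is a leaf — visit S.
    At C: no right child.
  At Z: no right child.

Q K P Y A J Z C S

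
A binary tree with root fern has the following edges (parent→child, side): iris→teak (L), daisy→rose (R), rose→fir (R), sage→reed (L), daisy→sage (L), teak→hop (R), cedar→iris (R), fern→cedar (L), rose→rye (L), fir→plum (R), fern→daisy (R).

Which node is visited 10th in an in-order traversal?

In-order visits the left subtree, then the node, then the right subtree.
At fern: go left to cedar.
  At cedar: no left child.
  Visit cedar.
  At cedar: go right to iris.
    At iris: go left to teak.
      At teak: no left child.
      Visit teak.
      At teak: go right to hop.
        hop is a leaf — visit hop.
    Visit iris.
    At iris: no right child.
Visit fern.
At fern: go right to daisy.
  At daisy: go left to sage.
    At sage: go left to reed.
      reed is a leaf — visit reed.
    Visit sage.
    At sage: no right child.
  Visit daisy.
  At daisy: go right to rose.
    At rose: go left to rye.
      rye is a leaf — visit rye.
    Visit rose.
    At rose: go right to fir.
      At fir: no left child.
      Visit fir.
      At fir: go right to plum.
        plum is a leaf — visit plum.
Full in-order sequence: cedar, teak, hop, iris, fern, reed, sage, daisy, rye, rose, fir, plum.

rose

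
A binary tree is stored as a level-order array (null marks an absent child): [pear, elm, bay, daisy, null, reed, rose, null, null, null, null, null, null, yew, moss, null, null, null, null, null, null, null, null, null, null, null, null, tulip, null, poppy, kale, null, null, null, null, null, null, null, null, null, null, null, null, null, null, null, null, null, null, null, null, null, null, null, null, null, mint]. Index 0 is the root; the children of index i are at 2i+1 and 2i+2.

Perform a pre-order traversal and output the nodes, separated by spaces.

Pre-order visits the node, then its left subtree, then its right subtree.
Visit pear.
At pear: go left to elm.
  Visit elm.
  At elm: go left to daisy.
    daisy is a leaf — visit daisy.
  At elm: no right child.
At pear: go right to bay.
  Visit bay.
  At bay: go left to reed.
    reed is a leaf — visit reed.
  At bay: go right to rose.
    Visit rose.
    At rose: go left to yew.
      Visit yew.
      At yew: go left to tulip.
        Visit tulip.
        At tulip: no left child.
        At tulip: go right to mint.
          mint is a leaf — visit mint.
      At yew: no right child.
    At rose: go right to moss.
      Visit moss.
      At moss: go left to poppy.
        poppy is a leaf — visit poppy.
      At moss: go right to kale.
        kale is a leaf — visit kale.

pear elm daisy bay reed rose yew tulip mint moss poppy kale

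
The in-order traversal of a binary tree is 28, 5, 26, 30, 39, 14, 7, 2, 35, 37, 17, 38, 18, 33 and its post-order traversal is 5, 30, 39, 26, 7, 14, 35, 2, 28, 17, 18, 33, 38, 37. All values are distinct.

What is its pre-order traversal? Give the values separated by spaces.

37 28 2 14 26 5 39 30 7 35 38 17 33 18

The last element of post-order is the root; it splits in-order into left and right subtrees.
Root 37: left subtree has 9 nodes {28, 5, 26, 30, 39, 14, 7, 2, 35}, right has 4 {17, 38, 18, 33}.
  Root 28: left subtree has 0 nodes { }, right has 8 {5, 26, 30, 39, 14, 7, 2, 35}.
    Root 2: left subtree has 6 nodes {5, 26, 30, 39, 14, 7}, right has 1 {35}.
      Root 14: left subtree has 4 nodes {5, 26, 30, 39}, right has 1 {7}.
        Root 26: left subtree has 1 node {5}, right has 2 {30, 39}.
          Root 39: left subtree has 1 node {30}, right has 0 { }.
  Root 38: left subtree has 1 node {17}, right has 2 {18, 33}.
    Root 33: left subtree has 1 node {18}, right has 0 { }.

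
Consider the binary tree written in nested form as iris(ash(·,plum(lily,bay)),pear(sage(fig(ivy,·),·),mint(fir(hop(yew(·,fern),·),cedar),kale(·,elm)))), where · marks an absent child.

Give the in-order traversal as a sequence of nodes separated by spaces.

In-order visits the left subtree, then the node, then the right subtree.
At iris: go left to ash.
  At ash: no left child.
  Visit ash.
  At ash: go right to plum.
    At plum: go left to lily.
      lily is a leaf — visit lily.
    Visit plum.
    At plum: go right to bay.
      bay is a leaf — visit bay.
Visit iris.
At iris: go right to pear.
  At pear: go left to sage.
    At sage: go left to fig.
      At fig: go left to ivy.
        ivy is a leaf — visit ivy.
      Visit fig.
      At fig: no right child.
    Visit sage.
    At sage: no right child.
  Visit pear.
  At pear: go right to mint.
    At mint: go left to fir.
      At fir: go left to hop.
        At hop: go left to yew.
          At yew: no left child.
          Visit yew.
          At yew: go right to fern.
            fern is a leaf — visit fern.
        Visit hop.
        At hop: no right child.
      Visit fir.
      At fir: go right to cedar.
        cedar is a leaf — visit cedar.
    Visit mint.
    At mint: go right to kale.
      At kale: no left child.
      Visit kale.
      At kale: go right to elm.
        elm is a leaf — visit elm.

ash lily plum bay iris ivy fig sage pear yew fern hop fir cedar mint kale elm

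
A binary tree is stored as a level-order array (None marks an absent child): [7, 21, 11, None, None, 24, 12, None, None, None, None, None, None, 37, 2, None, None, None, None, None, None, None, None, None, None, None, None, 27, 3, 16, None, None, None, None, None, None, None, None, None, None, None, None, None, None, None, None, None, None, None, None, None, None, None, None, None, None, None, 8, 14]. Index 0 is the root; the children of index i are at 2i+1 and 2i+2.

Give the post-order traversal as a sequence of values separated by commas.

21, 24, 27, 8, 14, 3, 37, 16, 2, 12, 11, 7

Post-order visits the left subtree, then the right subtree, then the node.
At 7: go left to 21.
  21 is a leaf — visit 21.
At 7: go right to 11.
  At 11: go left to 24.
    24 is a leaf — visit 24.
  At 11: go right to 12.
    At 12: go left to 37.
      At 37: go left to 27.
        27 is a leaf — visit 27.
      At 37: go right to 3.
        At 3: go left to 8.
          8 is a leaf — visit 8.
        At 3: go right to 14.
          14 is a leaf — visit 14.
        Visit 3.
      Visit 37.
    At 12: go right to 2.
      At 2: go left to 16.
        16 is a leaf — visit 16.
      At 2: no right child.
      Visit 2.
    Visit 12.
  Visit 11.
Visit 7.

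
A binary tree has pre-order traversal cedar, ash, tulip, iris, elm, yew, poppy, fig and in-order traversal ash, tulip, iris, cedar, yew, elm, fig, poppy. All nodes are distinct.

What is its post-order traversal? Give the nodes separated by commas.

The first element of pre-order is the root; it splits in-order into left and right subtrees.
Root cedar: left subtree has 3 nodes {ash, tulip, iris}, right has 4 {yew, elm, fig, poppy}.
  Root ash: left subtree has 0 nodes { }, right has 2 {tulip, iris}.
    Root tulip: left subtree has 0 nodes { }, right has 1 {iris}.
  Root elm: left subtree has 1 node {yew}, right has 2 {fig, poppy}.
    Root poppy: left subtree has 1 node {fig}, right has 0 { }.

iris, tulip, ash, yew, fig, poppy, elm, cedar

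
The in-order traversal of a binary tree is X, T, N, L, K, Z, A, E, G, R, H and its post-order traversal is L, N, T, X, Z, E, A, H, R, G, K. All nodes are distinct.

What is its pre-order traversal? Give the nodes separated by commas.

K, X, T, N, L, G, A, Z, E, R, H

The last element of post-order is the root; it splits in-order into left and right subtrees.
Root K: left subtree has 4 nodes {X, T, N, L}, right has 6 {Z, A, E, G, R, H}.
  Root X: left subtree has 0 nodes { }, right has 3 {T, N, L}.
    Root T: left subtree has 0 nodes { }, right has 2 {N, L}.
      Root N: left subtree has 0 nodes { }, right has 1 {L}.
  Root G: left subtree has 3 nodes {Z, A, E}, right has 2 {R, H}.
    Root A: left subtree has 1 node {Z}, right has 1 {E}.
    Root R: left subtree has 0 nodes { }, right has 1 {H}.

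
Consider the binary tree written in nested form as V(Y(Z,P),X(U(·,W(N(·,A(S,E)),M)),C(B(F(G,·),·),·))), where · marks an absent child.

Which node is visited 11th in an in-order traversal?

In-order visits the left subtree, then the node, then the right subtree.
At V: go left to Y.
  At Y: go left to Z.
    Z is a leaf — visit Z.
  Visit Y.
  At Y: go right to P.
    P is a leaf — visit P.
Visit V.
At V: go right to X.
  At X: go left to U.
    At U: no left child.
    Visit U.
    At U: go right to W.
      At W: go left to N.
        At N: no left child.
        Visit N.
        At N: go right to A.
          At A: go left to S.
            S is a leaf — visit S.
          Visit A.
          At A: go right to E.
            E is a leaf — visit E.
      Visit W.
      At W: go right to M.
        M is a leaf — visit M.
  Visit X.
  At X: go right to C.
    At C: go left to B.
      At B: go left to F.
        At F: go left to G.
          G is a leaf — visit G.
        Visit F.
        At F: no right child.
      Visit B.
      At B: no right child.
    Visit C.
    At C: no right child.
Full in-order sequence: Z, Y, P, V, U, N, S, A, E, W, M, X, G, F, B, C.

M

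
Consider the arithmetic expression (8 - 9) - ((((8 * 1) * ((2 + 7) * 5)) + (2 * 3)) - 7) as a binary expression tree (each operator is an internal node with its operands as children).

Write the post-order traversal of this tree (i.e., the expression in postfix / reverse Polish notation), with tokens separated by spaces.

8 9 - 8 1 * 2 7 + 5 * * 2 3 * + 7 - -

Post-order on an expression tree gives postfix notation: for each operator, emit left operand, right operand, then the operator.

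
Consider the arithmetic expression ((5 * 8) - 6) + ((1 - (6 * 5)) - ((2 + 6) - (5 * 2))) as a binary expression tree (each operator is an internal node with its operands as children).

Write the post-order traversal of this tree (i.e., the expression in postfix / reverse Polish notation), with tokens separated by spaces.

Post-order on an expression tree gives postfix notation: for each operator, emit left operand, right operand, then the operator.

5 8 * 6 - 1 6 5 * - 2 6 + 5 2 * - - +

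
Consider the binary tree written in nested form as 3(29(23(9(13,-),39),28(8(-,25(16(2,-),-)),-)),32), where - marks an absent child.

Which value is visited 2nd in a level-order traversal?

Level-order visits nodes level by level from the root, left to right within each level.
Level 0: 3
Level 1: 29, 32
Level 2: 23, 28
Level 3: 9, 39, 8
Level 4: 13, 25
Level 5: 16
Level 6: 2
Full level-order sequence: 3, 29, 32, 23, 28, 9, 39, 8, 13, 25, 16, 2.

29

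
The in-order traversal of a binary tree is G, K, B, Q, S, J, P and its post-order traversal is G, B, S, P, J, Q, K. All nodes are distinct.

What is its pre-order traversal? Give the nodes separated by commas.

The last element of post-order is the root; it splits in-order into left and right subtrees.
Root K: left subtree has 1 node {G}, right has 5 {B, Q, S, J, P}.
  Root Q: left subtree has 1 node {B}, right has 3 {S, J, P}.
    Root J: left subtree has 1 node {S}, right has 1 {P}.

K, G, Q, B, J, S, P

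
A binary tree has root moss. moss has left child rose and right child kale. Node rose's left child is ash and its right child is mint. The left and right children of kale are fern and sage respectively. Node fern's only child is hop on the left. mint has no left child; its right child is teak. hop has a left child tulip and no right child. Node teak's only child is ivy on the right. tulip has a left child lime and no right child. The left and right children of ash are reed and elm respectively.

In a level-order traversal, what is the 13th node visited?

Level-order visits nodes level by level from the root, left to right within each level.
Level 0: moss
Level 1: rose, kale
Level 2: ash, mint, fern, sage
Level 3: reed, elm, teak, hop
Level 4: ivy, tulip
Level 5: lime
Full level-order sequence: moss, rose, kale, ash, mint, fern, sage, reed, elm, teak, hop, ivy, tulip, lime.

tulip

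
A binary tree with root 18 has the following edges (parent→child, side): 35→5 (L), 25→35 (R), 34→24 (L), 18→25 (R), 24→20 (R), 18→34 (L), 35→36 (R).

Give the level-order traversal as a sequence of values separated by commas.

Level-order visits nodes level by level from the root, left to right within each level.
Level 0: 18
Level 1: 34, 25
Level 2: 24, 35
Level 3: 20, 5, 36

18, 34, 25, 24, 35, 20, 5, 36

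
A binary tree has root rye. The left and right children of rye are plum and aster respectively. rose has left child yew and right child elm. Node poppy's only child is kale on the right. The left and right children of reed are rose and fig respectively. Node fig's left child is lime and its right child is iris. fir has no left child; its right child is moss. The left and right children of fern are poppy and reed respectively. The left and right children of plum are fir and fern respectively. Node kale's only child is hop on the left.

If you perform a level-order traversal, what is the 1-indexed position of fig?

11

Level-order visits nodes level by level from the root, left to right within each level.
Level 0: rye
Level 1: plum, aster
Level 2: fir, fern
Level 3: moss, poppy, reed
Level 4: kale, rose, fig
Level 5: hop, yew, elm, lime, iris
Full level-order sequence: rye, plum, aster, fir, fern, moss, poppy, reed, kale, rose, fig, hop, yew, elm, lime, iris.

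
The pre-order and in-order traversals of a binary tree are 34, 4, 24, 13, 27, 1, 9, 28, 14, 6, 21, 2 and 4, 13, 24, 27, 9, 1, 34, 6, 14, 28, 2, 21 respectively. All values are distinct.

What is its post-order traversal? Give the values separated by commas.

The first element of pre-order is the root; it splits in-order into left and right subtrees.
Root 34: left subtree has 6 nodes {4, 13, 24, 27, 9, 1}, right has 5 {6, 14, 28, 2, 21}.
  Root 4: left subtree has 0 nodes { }, right has 5 {13, 24, 27, 9, 1}.
    Root 24: left subtree has 1 node {13}, right has 3 {27, 9, 1}.
      Root 27: left subtree has 0 nodes { }, right has 2 {9, 1}.
        Root 1: left subtree has 1 node {9}, right has 0 { }.
  Root 28: left subtree has 2 nodes {6, 14}, right has 2 {2, 21}.
    Root 14: left subtree has 1 node {6}, right has 0 { }.
    Root 21: left subtree has 1 node {2}, right has 0 { }.

13, 9, 1, 27, 24, 4, 6, 14, 2, 21, 28, 34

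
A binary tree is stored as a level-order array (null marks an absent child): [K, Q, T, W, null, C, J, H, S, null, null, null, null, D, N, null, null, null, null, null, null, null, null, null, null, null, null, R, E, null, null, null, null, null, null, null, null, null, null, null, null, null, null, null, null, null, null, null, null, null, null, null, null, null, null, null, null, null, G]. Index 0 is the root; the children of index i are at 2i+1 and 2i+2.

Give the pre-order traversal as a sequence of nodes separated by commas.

K, Q, W, H, S, T, C, J, D, R, E, G, N

Pre-order visits the node, then its left subtree, then its right subtree.
Visit K.
At K: go left to Q.
  Visit Q.
  At Q: go left to W.
    Visit W.
    At W: go left to H.
      H is a leaf — visit H.
    At W: go right to S.
      S is a leaf — visit S.
  At Q: no right child.
At K: go right to T.
  Visit T.
  At T: go left to C.
    C is a leaf — visit C.
  At T: go right to J.
    Visit J.
    At J: go left to D.
      Visit D.
      At D: go left to R.
        R is a leaf — visit R.
      At D: go right to E.
        Visit E.
        At E: no left child.
        At E: go right to G.
          G is a leaf — visit G.
    At J: go right to N.
      N is a leaf — visit N.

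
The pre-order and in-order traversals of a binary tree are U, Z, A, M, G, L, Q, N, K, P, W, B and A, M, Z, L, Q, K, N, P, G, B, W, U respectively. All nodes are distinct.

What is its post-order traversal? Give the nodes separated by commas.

The first element of pre-order is the root; it splits in-order into left and right subtrees.
Root U: left subtree has 11 nodes {A, M, Z, L, Q, K, N, P, G, B, W}, right has 0 { }.
  Root Z: left subtree has 2 nodes {A, M}, right has 8 {L, Q, K, N, P, G, B, W}.
    Root A: left subtree has 0 nodes { }, right has 1 {M}.
    Root G: left subtree has 5 nodes {L, Q, K, N, P}, right has 2 {B, W}.
      Root L: left subtree has 0 nodes { }, right has 4 {Q, K, N, P}.
        Root Q: left subtree has 0 nodes { }, right has 3 {K, N, P}.
          Root N: left subtree has 1 node {K}, right has 1 {P}.
      Root W: left subtree has 1 node {B}, right has 0 { }.

M, A, K, P, N, Q, L, B, W, G, Z, U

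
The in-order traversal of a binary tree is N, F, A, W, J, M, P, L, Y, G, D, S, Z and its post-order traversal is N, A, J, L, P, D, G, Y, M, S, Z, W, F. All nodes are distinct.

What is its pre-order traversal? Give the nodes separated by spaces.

The last element of post-order is the root; it splits in-order into left and right subtrees.
Root F: left subtree has 1 node {N}, right has 11 {A, W, J, M, P, L, Y, G, D, S, Z}.
  Root W: left subtree has 1 node {A}, right has 9 {J, M, P, L, Y, G, D, S, Z}.
    Root Z: left subtree has 8 nodes {J, M, P, L, Y, G, D, S}, right has 0 { }.
      Root S: left subtree has 7 nodes {J, M, P, L, Y, G, D}, right has 0 { }.
        Root M: left subtree has 1 node {J}, right has 5 {P, L, Y, G, D}.
          Root Y: left subtree has 2 nodes {P, L}, right has 2 {G, D}.
            Root P: left subtree has 0 nodes { }, right has 1 {L}.
            Root G: left subtree has 0 nodes { }, right has 1 {D}.

F N W A Z S M J Y P L G D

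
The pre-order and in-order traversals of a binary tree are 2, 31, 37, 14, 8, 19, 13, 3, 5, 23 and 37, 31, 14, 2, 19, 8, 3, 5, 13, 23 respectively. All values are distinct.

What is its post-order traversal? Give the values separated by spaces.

The first element of pre-order is the root; it splits in-order into left and right subtrees.
Root 2: left subtree has 3 nodes {37, 31, 14}, right has 6 {19, 8, 3, 5, 13, 23}.
  Root 31: left subtree has 1 node {37}, right has 1 {14}.
  Root 8: left subtree has 1 node {19}, right has 4 {3, 5, 13, 23}.
    Root 13: left subtree has 2 nodes {3, 5}, right has 1 {23}.
      Root 3: left subtree has 0 nodes { }, right has 1 {5}.

37 14 31 19 5 3 23 13 8 2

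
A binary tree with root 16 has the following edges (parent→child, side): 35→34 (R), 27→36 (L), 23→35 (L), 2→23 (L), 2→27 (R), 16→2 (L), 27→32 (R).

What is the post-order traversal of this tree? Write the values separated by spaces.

34 35 23 36 32 27 2 16

Post-order visits the left subtree, then the right subtree, then the node.
At 16: go left to 2.
  At 2: go left to 23.
    At 23: go left to 35.
      At 35: no left child.
      At 35: go right to 34.
        34 is a leaf — visit 34.
      Visit 35.
    At 23: no right child.
    Visit 23.
  At 2: go right to 27.
    At 27: go left to 36.
      36 is a leaf — visit 36.
    At 27: go right to 32.
      32 is a leaf — visit 32.
    Visit 27.
  Visit 2.
At 16: no right child.
Visit 16.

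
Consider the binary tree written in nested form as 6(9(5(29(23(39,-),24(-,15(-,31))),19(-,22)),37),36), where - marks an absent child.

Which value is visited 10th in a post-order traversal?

Post-order visits the left subtree, then the right subtree, then the node.
At 6: go left to 9.
  At 9: go left to 5.
    At 5: go left to 29.
      At 29: go left to 23.
        At 23: go left to 39.
          39 is a leaf — visit 39.
        At 23: no right child.
        Visit 23.
      At 29: go right to 24.
        At 24: no left child.
        At 24: go right to 15.
          At 15: no left child.
          At 15: go right to 31.
            31 is a leaf — visit 31.
          Visit 15.
        Visit 24.
      Visit 29.
    At 5: go right to 19.
      At 19: no left child.
      At 19: go right to 22.
        22 is a leaf — visit 22.
      Visit 19.
    Visit 5.
  At 9: go right to 37.
    37 is a leaf — visit 37.
  Visit 9.
At 6: go right to 36.
  36 is a leaf — visit 36.
Visit 6.
Full post-order sequence: 39, 23, 31, 15, 24, 29, 22, 19, 5, 37, 9, 36, 6.

37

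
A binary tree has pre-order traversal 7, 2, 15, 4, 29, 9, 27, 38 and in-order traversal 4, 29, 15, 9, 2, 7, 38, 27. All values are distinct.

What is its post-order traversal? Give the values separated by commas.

29, 4, 9, 15, 2, 38, 27, 7

The first element of pre-order is the root; it splits in-order into left and right subtrees.
Root 7: left subtree has 5 nodes {4, 29, 15, 9, 2}, right has 2 {38, 27}.
  Root 2: left subtree has 4 nodes {4, 29, 15, 9}, right has 0 { }.
    Root 15: left subtree has 2 nodes {4, 29}, right has 1 {9}.
      Root 4: left subtree has 0 nodes { }, right has 1 {29}.
  Root 27: left subtree has 1 node {38}, right has 0 { }.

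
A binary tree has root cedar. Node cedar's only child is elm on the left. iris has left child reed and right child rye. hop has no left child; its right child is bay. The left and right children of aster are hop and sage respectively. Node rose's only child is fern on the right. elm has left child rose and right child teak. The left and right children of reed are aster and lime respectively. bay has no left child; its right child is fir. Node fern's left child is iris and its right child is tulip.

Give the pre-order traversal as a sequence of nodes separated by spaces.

cedar elm rose fern iris reed aster hop bay fir sage lime rye tulip teak

Pre-order visits the node, then its left subtree, then its right subtree.
Visit cedar.
At cedar: go left to elm.
  Visit elm.
  At elm: go left to rose.
    Visit rose.
    At rose: no left child.
    At rose: go right to fern.
      Visit fern.
      At fern: go left to iris.
        Visit iris.
        At iris: go left to reed.
          Visit reed.
          At reed: go left to aster.
            Visit aster.
            At aster: go left to hop.
              Visit hop.
              At hop: no left child.
              At hop: go right to bay.
                Visit bay.
                At bay: no left child.
                At bay: go right to fir.
                  fir is a leaf — visit fir.
            At aster: go right to sage.
              sage is a leaf — visit sage.
          At reed: go right to lime.
            lime is a leaf — visit lime.
        At iris: go right to rye.
          rye is a leaf — visit rye.
      At fern: go right to tulip.
        tulip is a leaf — visit tulip.
  At elm: go right to teak.
    teak is a leaf — visit teak.
At cedar: no right child.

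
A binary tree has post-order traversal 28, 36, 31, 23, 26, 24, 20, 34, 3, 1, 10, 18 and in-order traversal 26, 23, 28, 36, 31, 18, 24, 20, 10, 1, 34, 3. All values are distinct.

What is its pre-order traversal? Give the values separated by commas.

18, 26, 23, 31, 36, 28, 10, 20, 24, 1, 3, 34

The last element of post-order is the root; it splits in-order into left and right subtrees.
Root 18: left subtree has 5 nodes {26, 23, 28, 36, 31}, right has 6 {24, 20, 10, 1, 34, 3}.
  Root 26: left subtree has 0 nodes { }, right has 4 {23, 28, 36, 31}.
    Root 23: left subtree has 0 nodes { }, right has 3 {28, 36, 31}.
      Root 31: left subtree has 2 nodes {28, 36}, right has 0 { }.
        Root 36: left subtree has 1 node {28}, right has 0 { }.
  Root 10: left subtree has 2 nodes {24, 20}, right has 3 {1, 34, 3}.
    Root 20: left subtree has 1 node {24}, right has 0 { }.
    Root 1: left subtree has 0 nodes { }, right has 2 {34, 3}.
      Root 3: left subtree has 1 node {34}, right has 0 { }.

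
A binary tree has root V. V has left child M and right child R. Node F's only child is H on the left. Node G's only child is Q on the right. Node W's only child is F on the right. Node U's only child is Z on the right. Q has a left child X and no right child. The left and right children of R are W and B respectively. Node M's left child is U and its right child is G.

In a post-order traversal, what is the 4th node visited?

Q

Post-order visits the left subtree, then the right subtree, then the node.
At V: go left to M.
  At M: go left to U.
    At U: no left child.
    At U: go right to Z.
      Z is a leaf — visit Z.
    Visit U.
  At M: go right to G.
    At G: no left child.
    At G: go right to Q.
      At Q: go left to X.
        X is a leaf — visit X.
      At Q: no right child.
      Visit Q.
    Visit G.
  Visit M.
At V: go right to R.
  At R: go left to W.
    At W: no left child.
    At W: go right to F.
      At F: go left to H.
        H is a leaf — visit H.
      At F: no right child.
      Visit F.
    Visit W.
  At R: go right to B.
    B is a leaf — visit B.
  Visit R.
Visit V.
Full post-order sequence: Z, U, X, Q, G, M, H, F, W, B, R, V.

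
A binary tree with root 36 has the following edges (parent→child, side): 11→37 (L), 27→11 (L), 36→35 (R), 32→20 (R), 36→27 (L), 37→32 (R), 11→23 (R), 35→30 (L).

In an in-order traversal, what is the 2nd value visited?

32

In-order visits the left subtree, then the node, then the right subtree.
At 36: go left to 27.
  At 27: go left to 11.
    At 11: go left to 37.
      At 37: no left child.
      Visit 37.
      At 37: go right to 32.
        At 32: no left child.
        Visit 32.
        At 32: go right to 20.
          20 is a leaf — visit 20.
    Visit 11.
    At 11: go right to 23.
      23 is a leaf — visit 23.
  Visit 27.
  At 27: no right child.
Visit 36.
At 36: go right to 35.
  At 35: go left to 30.
    30 is a leaf — visit 30.
  Visit 35.
  At 35: no right child.
Full in-order sequence: 37, 32, 20, 11, 23, 27, 36, 30, 35.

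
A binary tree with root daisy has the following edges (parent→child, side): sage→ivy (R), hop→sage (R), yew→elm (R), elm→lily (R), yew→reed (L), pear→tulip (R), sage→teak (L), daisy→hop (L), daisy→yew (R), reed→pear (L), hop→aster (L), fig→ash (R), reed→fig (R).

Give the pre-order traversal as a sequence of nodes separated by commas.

Pre-order visits the node, then its left subtree, then its right subtree.
Visit daisy.
At daisy: go left to hop.
  Visit hop.
  At hop: go left to aster.
    aster is a leaf — visit aster.
  At hop: go right to sage.
    Visit sage.
    At sage: go left to teak.
      teak is a leaf — visit teak.
    At sage: go right to ivy.
      ivy is a leaf — visit ivy.
At daisy: go right to yew.
  Visit yew.
  At yew: go left to reed.
    Visit reed.
    At reed: go left to pear.
      Visit pear.
      At pear: no left child.
      At pear: go right to tulip.
        tulip is a leaf — visit tulip.
    At reed: go right to fig.
      Visit fig.
      At fig: no left child.
      At fig: go right to ash.
        ash is a leaf — visit ash.
  At yew: go right to elm.
    Visit elm.
    At elm: no left child.
    At elm: go right to lily.
      lily is a leaf — visit lily.

daisy, hop, aster, sage, teak, ivy, yew, reed, pear, tulip, fig, ash, elm, lily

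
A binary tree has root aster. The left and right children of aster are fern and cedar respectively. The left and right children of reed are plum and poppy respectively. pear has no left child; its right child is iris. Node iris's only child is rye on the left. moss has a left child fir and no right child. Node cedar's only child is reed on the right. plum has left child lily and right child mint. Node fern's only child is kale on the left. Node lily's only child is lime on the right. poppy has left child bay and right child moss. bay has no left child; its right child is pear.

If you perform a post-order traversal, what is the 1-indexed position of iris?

8

Post-order visits the left subtree, then the right subtree, then the node.
At aster: go left to fern.
  At fern: go left to kale.
    kale is a leaf — visit kale.
  At fern: no right child.
  Visit fern.
At aster: go right to cedar.
  At cedar: no left child.
  At cedar: go right to reed.
    At reed: go left to plum.
      At plum: go left to lily.
        At lily: no left child.
        At lily: go right to lime.
          lime is a leaf — visit lime.
        Visit lily.
      At plum: go right to mint.
        mint is a leaf — visit mint.
      Visit plum.
    At reed: go right to poppy.
      At poppy: go left to bay.
        At bay: no left child.
        At bay: go right to pear.
          At pear: no left child.
          At pear: go right to iris.
            At iris: go left to rye.
              rye is a leaf — visit rye.
            At iris: no right child.
            Visit iris.
          Visit pear.
        Visit bay.
      At poppy: go right to moss.
        At moss: go left to fir.
          fir is a leaf — visit fir.
        At moss: no right child.
        Visit moss.
      Visit poppy.
    Visit reed.
  Visit cedar.
Visit aster.
Full post-order sequence: kale, fern, lime, lily, mint, plum, rye, iris, pear, bay, fir, moss, poppy, reed, cedar, aster.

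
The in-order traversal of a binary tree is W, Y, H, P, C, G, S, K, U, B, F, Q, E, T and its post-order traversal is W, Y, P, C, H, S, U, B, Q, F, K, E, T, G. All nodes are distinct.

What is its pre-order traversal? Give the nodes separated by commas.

G, H, Y, W, C, P, T, E, K, S, F, B, U, Q

The last element of post-order is the root; it splits in-order into left and right subtrees.
Root G: left subtree has 5 nodes {W, Y, H, P, C}, right has 8 {S, K, U, B, F, Q, E, T}.
  Root H: left subtree has 2 nodes {W, Y}, right has 2 {P, C}.
    Root Y: left subtree has 1 node {W}, right has 0 { }.
    Root C: left subtree has 1 node {P}, right has 0 { }.
  Root T: left subtree has 7 nodes {S, K, U, B, F, Q, E}, right has 0 { }.
    Root E: left subtree has 6 nodes {S, K, U, B, F, Q}, right has 0 { }.
      Root K: left subtree has 1 node {S}, right has 4 {U, B, F, Q}.
        Root F: left subtree has 2 nodes {U, B}, right has 1 {Q}.
          Root B: left subtree has 1 node {U}, right has 0 { }.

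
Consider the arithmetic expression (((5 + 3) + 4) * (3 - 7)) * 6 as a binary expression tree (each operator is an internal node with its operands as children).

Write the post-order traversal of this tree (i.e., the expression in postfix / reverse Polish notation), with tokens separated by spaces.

Post-order on an expression tree gives postfix notation: for each operator, emit left operand, right operand, then the operator.

5 3 + 4 + 3 7 - * 6 *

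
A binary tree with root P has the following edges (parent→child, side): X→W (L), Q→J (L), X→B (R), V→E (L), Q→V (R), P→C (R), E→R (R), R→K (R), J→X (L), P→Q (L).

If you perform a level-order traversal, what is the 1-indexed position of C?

3

Level-order visits nodes level by level from the root, left to right within each level.
Level 0: P
Level 1: Q, C
Level 2: J, V
Level 3: X, E
Level 4: W, B, R
Level 5: K
Full level-order sequence: P, Q, C, J, V, X, E, W, B, R, K.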